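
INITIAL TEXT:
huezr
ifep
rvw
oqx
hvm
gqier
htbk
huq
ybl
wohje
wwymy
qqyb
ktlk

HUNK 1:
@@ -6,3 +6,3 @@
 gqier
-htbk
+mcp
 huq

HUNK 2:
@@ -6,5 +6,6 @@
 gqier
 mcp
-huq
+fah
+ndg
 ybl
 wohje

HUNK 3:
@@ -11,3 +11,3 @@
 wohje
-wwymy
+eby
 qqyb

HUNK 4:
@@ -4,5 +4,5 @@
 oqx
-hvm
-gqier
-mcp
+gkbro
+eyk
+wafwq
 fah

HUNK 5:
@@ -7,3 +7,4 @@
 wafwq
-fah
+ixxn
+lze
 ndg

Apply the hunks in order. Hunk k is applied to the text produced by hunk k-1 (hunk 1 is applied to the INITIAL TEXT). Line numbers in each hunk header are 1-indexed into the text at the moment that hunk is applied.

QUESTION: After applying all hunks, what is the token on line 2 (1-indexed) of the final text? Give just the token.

Answer: ifep

Derivation:
Hunk 1: at line 6 remove [htbk] add [mcp] -> 13 lines: huezr ifep rvw oqx hvm gqier mcp huq ybl wohje wwymy qqyb ktlk
Hunk 2: at line 6 remove [huq] add [fah,ndg] -> 14 lines: huezr ifep rvw oqx hvm gqier mcp fah ndg ybl wohje wwymy qqyb ktlk
Hunk 3: at line 11 remove [wwymy] add [eby] -> 14 lines: huezr ifep rvw oqx hvm gqier mcp fah ndg ybl wohje eby qqyb ktlk
Hunk 4: at line 4 remove [hvm,gqier,mcp] add [gkbro,eyk,wafwq] -> 14 lines: huezr ifep rvw oqx gkbro eyk wafwq fah ndg ybl wohje eby qqyb ktlk
Hunk 5: at line 7 remove [fah] add [ixxn,lze] -> 15 lines: huezr ifep rvw oqx gkbro eyk wafwq ixxn lze ndg ybl wohje eby qqyb ktlk
Final line 2: ifep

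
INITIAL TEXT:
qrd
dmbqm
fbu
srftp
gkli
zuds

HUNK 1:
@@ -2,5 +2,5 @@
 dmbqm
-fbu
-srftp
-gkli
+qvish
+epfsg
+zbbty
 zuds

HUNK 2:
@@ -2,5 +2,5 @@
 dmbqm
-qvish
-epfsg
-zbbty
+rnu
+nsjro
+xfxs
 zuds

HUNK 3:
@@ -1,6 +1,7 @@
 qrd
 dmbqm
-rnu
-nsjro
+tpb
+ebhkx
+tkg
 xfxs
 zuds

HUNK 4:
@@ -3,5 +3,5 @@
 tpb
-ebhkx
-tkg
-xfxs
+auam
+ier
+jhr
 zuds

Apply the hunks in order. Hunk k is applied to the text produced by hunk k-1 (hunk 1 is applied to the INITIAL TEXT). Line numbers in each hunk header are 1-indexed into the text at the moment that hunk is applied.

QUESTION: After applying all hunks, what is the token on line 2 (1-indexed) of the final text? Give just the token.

Answer: dmbqm

Derivation:
Hunk 1: at line 2 remove [fbu,srftp,gkli] add [qvish,epfsg,zbbty] -> 6 lines: qrd dmbqm qvish epfsg zbbty zuds
Hunk 2: at line 2 remove [qvish,epfsg,zbbty] add [rnu,nsjro,xfxs] -> 6 lines: qrd dmbqm rnu nsjro xfxs zuds
Hunk 3: at line 1 remove [rnu,nsjro] add [tpb,ebhkx,tkg] -> 7 lines: qrd dmbqm tpb ebhkx tkg xfxs zuds
Hunk 4: at line 3 remove [ebhkx,tkg,xfxs] add [auam,ier,jhr] -> 7 lines: qrd dmbqm tpb auam ier jhr zuds
Final line 2: dmbqm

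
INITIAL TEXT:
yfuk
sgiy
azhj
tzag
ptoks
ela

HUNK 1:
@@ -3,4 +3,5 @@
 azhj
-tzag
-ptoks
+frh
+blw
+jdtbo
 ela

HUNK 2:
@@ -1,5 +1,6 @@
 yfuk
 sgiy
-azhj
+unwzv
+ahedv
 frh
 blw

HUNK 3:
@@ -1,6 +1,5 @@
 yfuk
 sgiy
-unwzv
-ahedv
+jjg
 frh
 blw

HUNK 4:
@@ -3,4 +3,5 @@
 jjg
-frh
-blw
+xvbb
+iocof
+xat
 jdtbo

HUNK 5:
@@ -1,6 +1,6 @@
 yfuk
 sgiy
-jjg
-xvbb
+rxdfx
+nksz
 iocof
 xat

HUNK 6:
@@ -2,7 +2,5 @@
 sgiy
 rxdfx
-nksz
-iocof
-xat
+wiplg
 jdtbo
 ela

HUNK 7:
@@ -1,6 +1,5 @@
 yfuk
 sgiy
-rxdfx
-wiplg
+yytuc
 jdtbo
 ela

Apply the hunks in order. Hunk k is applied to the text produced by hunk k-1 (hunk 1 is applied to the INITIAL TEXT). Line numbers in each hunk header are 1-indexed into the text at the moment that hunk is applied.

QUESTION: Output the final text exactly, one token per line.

Hunk 1: at line 3 remove [tzag,ptoks] add [frh,blw,jdtbo] -> 7 lines: yfuk sgiy azhj frh blw jdtbo ela
Hunk 2: at line 1 remove [azhj] add [unwzv,ahedv] -> 8 lines: yfuk sgiy unwzv ahedv frh blw jdtbo ela
Hunk 3: at line 1 remove [unwzv,ahedv] add [jjg] -> 7 lines: yfuk sgiy jjg frh blw jdtbo ela
Hunk 4: at line 3 remove [frh,blw] add [xvbb,iocof,xat] -> 8 lines: yfuk sgiy jjg xvbb iocof xat jdtbo ela
Hunk 5: at line 1 remove [jjg,xvbb] add [rxdfx,nksz] -> 8 lines: yfuk sgiy rxdfx nksz iocof xat jdtbo ela
Hunk 6: at line 2 remove [nksz,iocof,xat] add [wiplg] -> 6 lines: yfuk sgiy rxdfx wiplg jdtbo ela
Hunk 7: at line 1 remove [rxdfx,wiplg] add [yytuc] -> 5 lines: yfuk sgiy yytuc jdtbo ela

Answer: yfuk
sgiy
yytuc
jdtbo
ela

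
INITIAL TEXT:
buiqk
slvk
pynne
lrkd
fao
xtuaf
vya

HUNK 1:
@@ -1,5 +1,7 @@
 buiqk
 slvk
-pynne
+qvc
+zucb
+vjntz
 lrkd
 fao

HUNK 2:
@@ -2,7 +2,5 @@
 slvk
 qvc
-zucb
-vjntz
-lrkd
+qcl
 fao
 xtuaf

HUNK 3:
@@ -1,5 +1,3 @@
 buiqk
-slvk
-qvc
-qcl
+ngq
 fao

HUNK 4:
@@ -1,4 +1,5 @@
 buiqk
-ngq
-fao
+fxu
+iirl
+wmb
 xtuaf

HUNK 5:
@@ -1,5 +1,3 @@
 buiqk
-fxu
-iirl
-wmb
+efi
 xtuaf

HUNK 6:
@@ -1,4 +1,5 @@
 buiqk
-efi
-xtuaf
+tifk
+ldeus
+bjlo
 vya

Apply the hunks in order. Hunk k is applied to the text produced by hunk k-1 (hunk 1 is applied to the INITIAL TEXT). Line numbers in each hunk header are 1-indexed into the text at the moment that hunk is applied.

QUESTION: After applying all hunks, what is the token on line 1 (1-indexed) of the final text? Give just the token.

Hunk 1: at line 1 remove [pynne] add [qvc,zucb,vjntz] -> 9 lines: buiqk slvk qvc zucb vjntz lrkd fao xtuaf vya
Hunk 2: at line 2 remove [zucb,vjntz,lrkd] add [qcl] -> 7 lines: buiqk slvk qvc qcl fao xtuaf vya
Hunk 3: at line 1 remove [slvk,qvc,qcl] add [ngq] -> 5 lines: buiqk ngq fao xtuaf vya
Hunk 4: at line 1 remove [ngq,fao] add [fxu,iirl,wmb] -> 6 lines: buiqk fxu iirl wmb xtuaf vya
Hunk 5: at line 1 remove [fxu,iirl,wmb] add [efi] -> 4 lines: buiqk efi xtuaf vya
Hunk 6: at line 1 remove [efi,xtuaf] add [tifk,ldeus,bjlo] -> 5 lines: buiqk tifk ldeus bjlo vya
Final line 1: buiqk

Answer: buiqk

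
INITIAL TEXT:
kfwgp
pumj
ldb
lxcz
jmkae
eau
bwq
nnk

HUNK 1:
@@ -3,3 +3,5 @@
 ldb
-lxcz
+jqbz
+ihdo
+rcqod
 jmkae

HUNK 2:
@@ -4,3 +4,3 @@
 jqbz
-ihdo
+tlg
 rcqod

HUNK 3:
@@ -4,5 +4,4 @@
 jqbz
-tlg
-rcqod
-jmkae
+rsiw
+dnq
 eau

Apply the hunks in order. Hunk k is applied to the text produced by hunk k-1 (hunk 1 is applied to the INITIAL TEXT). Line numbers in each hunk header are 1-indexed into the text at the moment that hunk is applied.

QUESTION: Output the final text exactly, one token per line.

Hunk 1: at line 3 remove [lxcz] add [jqbz,ihdo,rcqod] -> 10 lines: kfwgp pumj ldb jqbz ihdo rcqod jmkae eau bwq nnk
Hunk 2: at line 4 remove [ihdo] add [tlg] -> 10 lines: kfwgp pumj ldb jqbz tlg rcqod jmkae eau bwq nnk
Hunk 3: at line 4 remove [tlg,rcqod,jmkae] add [rsiw,dnq] -> 9 lines: kfwgp pumj ldb jqbz rsiw dnq eau bwq nnk

Answer: kfwgp
pumj
ldb
jqbz
rsiw
dnq
eau
bwq
nnk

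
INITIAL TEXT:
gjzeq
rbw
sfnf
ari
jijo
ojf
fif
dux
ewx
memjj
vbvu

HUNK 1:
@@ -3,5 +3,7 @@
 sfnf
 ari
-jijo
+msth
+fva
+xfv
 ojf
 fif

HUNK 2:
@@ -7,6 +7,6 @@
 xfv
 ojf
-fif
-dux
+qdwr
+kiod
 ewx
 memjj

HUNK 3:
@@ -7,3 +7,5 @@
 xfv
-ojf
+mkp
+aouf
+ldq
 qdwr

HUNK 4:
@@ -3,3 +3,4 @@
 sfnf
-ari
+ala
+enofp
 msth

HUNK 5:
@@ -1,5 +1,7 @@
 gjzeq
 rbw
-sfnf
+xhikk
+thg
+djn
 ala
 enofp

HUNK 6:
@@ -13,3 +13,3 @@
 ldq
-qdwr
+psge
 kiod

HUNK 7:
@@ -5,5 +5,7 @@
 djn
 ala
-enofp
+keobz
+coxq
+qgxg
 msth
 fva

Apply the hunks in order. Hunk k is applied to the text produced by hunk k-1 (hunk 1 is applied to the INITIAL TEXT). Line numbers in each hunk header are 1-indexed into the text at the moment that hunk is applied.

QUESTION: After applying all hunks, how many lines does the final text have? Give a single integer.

Answer: 20

Derivation:
Hunk 1: at line 3 remove [jijo] add [msth,fva,xfv] -> 13 lines: gjzeq rbw sfnf ari msth fva xfv ojf fif dux ewx memjj vbvu
Hunk 2: at line 7 remove [fif,dux] add [qdwr,kiod] -> 13 lines: gjzeq rbw sfnf ari msth fva xfv ojf qdwr kiod ewx memjj vbvu
Hunk 3: at line 7 remove [ojf] add [mkp,aouf,ldq] -> 15 lines: gjzeq rbw sfnf ari msth fva xfv mkp aouf ldq qdwr kiod ewx memjj vbvu
Hunk 4: at line 3 remove [ari] add [ala,enofp] -> 16 lines: gjzeq rbw sfnf ala enofp msth fva xfv mkp aouf ldq qdwr kiod ewx memjj vbvu
Hunk 5: at line 1 remove [sfnf] add [xhikk,thg,djn] -> 18 lines: gjzeq rbw xhikk thg djn ala enofp msth fva xfv mkp aouf ldq qdwr kiod ewx memjj vbvu
Hunk 6: at line 13 remove [qdwr] add [psge] -> 18 lines: gjzeq rbw xhikk thg djn ala enofp msth fva xfv mkp aouf ldq psge kiod ewx memjj vbvu
Hunk 7: at line 5 remove [enofp] add [keobz,coxq,qgxg] -> 20 lines: gjzeq rbw xhikk thg djn ala keobz coxq qgxg msth fva xfv mkp aouf ldq psge kiod ewx memjj vbvu
Final line count: 20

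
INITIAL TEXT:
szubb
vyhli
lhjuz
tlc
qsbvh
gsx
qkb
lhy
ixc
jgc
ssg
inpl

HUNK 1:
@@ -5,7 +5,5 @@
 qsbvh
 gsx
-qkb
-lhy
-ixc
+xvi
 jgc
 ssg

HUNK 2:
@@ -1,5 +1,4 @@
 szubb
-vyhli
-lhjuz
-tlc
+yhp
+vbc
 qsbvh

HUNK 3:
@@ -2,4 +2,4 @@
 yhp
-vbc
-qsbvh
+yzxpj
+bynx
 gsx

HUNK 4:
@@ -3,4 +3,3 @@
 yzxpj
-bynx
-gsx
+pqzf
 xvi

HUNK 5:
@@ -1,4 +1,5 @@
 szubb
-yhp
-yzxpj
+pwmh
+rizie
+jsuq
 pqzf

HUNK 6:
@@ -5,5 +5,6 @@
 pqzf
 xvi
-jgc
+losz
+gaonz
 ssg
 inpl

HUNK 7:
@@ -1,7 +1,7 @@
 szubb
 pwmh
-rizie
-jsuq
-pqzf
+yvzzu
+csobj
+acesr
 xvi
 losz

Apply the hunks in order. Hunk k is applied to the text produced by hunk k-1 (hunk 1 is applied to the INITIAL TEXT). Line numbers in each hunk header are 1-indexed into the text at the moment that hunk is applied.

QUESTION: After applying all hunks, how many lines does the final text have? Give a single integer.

Answer: 10

Derivation:
Hunk 1: at line 5 remove [qkb,lhy,ixc] add [xvi] -> 10 lines: szubb vyhli lhjuz tlc qsbvh gsx xvi jgc ssg inpl
Hunk 2: at line 1 remove [vyhli,lhjuz,tlc] add [yhp,vbc] -> 9 lines: szubb yhp vbc qsbvh gsx xvi jgc ssg inpl
Hunk 3: at line 2 remove [vbc,qsbvh] add [yzxpj,bynx] -> 9 lines: szubb yhp yzxpj bynx gsx xvi jgc ssg inpl
Hunk 4: at line 3 remove [bynx,gsx] add [pqzf] -> 8 lines: szubb yhp yzxpj pqzf xvi jgc ssg inpl
Hunk 5: at line 1 remove [yhp,yzxpj] add [pwmh,rizie,jsuq] -> 9 lines: szubb pwmh rizie jsuq pqzf xvi jgc ssg inpl
Hunk 6: at line 5 remove [jgc] add [losz,gaonz] -> 10 lines: szubb pwmh rizie jsuq pqzf xvi losz gaonz ssg inpl
Hunk 7: at line 1 remove [rizie,jsuq,pqzf] add [yvzzu,csobj,acesr] -> 10 lines: szubb pwmh yvzzu csobj acesr xvi losz gaonz ssg inpl
Final line count: 10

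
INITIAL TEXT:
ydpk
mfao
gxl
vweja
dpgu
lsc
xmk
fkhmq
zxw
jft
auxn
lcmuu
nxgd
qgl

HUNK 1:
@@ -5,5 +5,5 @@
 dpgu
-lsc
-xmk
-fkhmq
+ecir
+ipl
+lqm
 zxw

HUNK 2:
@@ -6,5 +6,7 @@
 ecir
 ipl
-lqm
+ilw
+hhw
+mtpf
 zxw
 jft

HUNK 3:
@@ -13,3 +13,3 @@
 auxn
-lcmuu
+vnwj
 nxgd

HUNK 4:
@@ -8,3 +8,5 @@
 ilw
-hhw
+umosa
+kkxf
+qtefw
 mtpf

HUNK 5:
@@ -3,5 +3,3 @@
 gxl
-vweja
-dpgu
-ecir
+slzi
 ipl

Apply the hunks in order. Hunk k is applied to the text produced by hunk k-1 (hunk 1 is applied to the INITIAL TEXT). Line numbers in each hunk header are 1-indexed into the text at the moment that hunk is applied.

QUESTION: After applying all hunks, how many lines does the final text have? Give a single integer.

Answer: 16

Derivation:
Hunk 1: at line 5 remove [lsc,xmk,fkhmq] add [ecir,ipl,lqm] -> 14 lines: ydpk mfao gxl vweja dpgu ecir ipl lqm zxw jft auxn lcmuu nxgd qgl
Hunk 2: at line 6 remove [lqm] add [ilw,hhw,mtpf] -> 16 lines: ydpk mfao gxl vweja dpgu ecir ipl ilw hhw mtpf zxw jft auxn lcmuu nxgd qgl
Hunk 3: at line 13 remove [lcmuu] add [vnwj] -> 16 lines: ydpk mfao gxl vweja dpgu ecir ipl ilw hhw mtpf zxw jft auxn vnwj nxgd qgl
Hunk 4: at line 8 remove [hhw] add [umosa,kkxf,qtefw] -> 18 lines: ydpk mfao gxl vweja dpgu ecir ipl ilw umosa kkxf qtefw mtpf zxw jft auxn vnwj nxgd qgl
Hunk 5: at line 3 remove [vweja,dpgu,ecir] add [slzi] -> 16 lines: ydpk mfao gxl slzi ipl ilw umosa kkxf qtefw mtpf zxw jft auxn vnwj nxgd qgl
Final line count: 16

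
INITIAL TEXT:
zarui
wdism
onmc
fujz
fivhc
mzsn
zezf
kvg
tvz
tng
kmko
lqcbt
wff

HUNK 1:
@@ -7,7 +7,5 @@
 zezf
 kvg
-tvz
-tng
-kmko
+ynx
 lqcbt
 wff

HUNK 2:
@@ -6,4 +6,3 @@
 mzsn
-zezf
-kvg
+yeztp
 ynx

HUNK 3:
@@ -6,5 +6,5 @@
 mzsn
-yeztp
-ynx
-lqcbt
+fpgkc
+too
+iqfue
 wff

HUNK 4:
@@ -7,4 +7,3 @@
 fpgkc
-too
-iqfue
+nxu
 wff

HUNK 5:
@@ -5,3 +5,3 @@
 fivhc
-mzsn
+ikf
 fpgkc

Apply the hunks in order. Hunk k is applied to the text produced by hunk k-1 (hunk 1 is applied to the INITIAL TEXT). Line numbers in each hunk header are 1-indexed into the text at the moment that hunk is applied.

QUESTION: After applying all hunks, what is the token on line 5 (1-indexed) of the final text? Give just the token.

Hunk 1: at line 7 remove [tvz,tng,kmko] add [ynx] -> 11 lines: zarui wdism onmc fujz fivhc mzsn zezf kvg ynx lqcbt wff
Hunk 2: at line 6 remove [zezf,kvg] add [yeztp] -> 10 lines: zarui wdism onmc fujz fivhc mzsn yeztp ynx lqcbt wff
Hunk 3: at line 6 remove [yeztp,ynx,lqcbt] add [fpgkc,too,iqfue] -> 10 lines: zarui wdism onmc fujz fivhc mzsn fpgkc too iqfue wff
Hunk 4: at line 7 remove [too,iqfue] add [nxu] -> 9 lines: zarui wdism onmc fujz fivhc mzsn fpgkc nxu wff
Hunk 5: at line 5 remove [mzsn] add [ikf] -> 9 lines: zarui wdism onmc fujz fivhc ikf fpgkc nxu wff
Final line 5: fivhc

Answer: fivhc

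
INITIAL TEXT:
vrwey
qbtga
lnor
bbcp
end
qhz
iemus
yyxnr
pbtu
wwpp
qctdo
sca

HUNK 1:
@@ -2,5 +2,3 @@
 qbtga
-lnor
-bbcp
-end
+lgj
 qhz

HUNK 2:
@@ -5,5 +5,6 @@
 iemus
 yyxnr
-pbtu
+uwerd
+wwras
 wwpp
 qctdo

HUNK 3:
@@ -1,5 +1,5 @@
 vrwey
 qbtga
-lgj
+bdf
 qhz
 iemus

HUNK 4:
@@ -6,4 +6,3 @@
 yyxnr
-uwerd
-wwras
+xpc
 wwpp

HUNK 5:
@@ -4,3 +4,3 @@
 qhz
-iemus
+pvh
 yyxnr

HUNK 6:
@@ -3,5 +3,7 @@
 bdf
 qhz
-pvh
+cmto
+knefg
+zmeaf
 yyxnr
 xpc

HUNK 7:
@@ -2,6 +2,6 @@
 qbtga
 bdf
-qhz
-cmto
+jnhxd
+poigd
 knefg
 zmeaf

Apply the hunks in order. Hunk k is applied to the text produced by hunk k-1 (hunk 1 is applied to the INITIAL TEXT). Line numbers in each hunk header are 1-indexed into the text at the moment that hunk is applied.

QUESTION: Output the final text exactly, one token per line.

Hunk 1: at line 2 remove [lnor,bbcp,end] add [lgj] -> 10 lines: vrwey qbtga lgj qhz iemus yyxnr pbtu wwpp qctdo sca
Hunk 2: at line 5 remove [pbtu] add [uwerd,wwras] -> 11 lines: vrwey qbtga lgj qhz iemus yyxnr uwerd wwras wwpp qctdo sca
Hunk 3: at line 1 remove [lgj] add [bdf] -> 11 lines: vrwey qbtga bdf qhz iemus yyxnr uwerd wwras wwpp qctdo sca
Hunk 4: at line 6 remove [uwerd,wwras] add [xpc] -> 10 lines: vrwey qbtga bdf qhz iemus yyxnr xpc wwpp qctdo sca
Hunk 5: at line 4 remove [iemus] add [pvh] -> 10 lines: vrwey qbtga bdf qhz pvh yyxnr xpc wwpp qctdo sca
Hunk 6: at line 3 remove [pvh] add [cmto,knefg,zmeaf] -> 12 lines: vrwey qbtga bdf qhz cmto knefg zmeaf yyxnr xpc wwpp qctdo sca
Hunk 7: at line 2 remove [qhz,cmto] add [jnhxd,poigd] -> 12 lines: vrwey qbtga bdf jnhxd poigd knefg zmeaf yyxnr xpc wwpp qctdo sca

Answer: vrwey
qbtga
bdf
jnhxd
poigd
knefg
zmeaf
yyxnr
xpc
wwpp
qctdo
sca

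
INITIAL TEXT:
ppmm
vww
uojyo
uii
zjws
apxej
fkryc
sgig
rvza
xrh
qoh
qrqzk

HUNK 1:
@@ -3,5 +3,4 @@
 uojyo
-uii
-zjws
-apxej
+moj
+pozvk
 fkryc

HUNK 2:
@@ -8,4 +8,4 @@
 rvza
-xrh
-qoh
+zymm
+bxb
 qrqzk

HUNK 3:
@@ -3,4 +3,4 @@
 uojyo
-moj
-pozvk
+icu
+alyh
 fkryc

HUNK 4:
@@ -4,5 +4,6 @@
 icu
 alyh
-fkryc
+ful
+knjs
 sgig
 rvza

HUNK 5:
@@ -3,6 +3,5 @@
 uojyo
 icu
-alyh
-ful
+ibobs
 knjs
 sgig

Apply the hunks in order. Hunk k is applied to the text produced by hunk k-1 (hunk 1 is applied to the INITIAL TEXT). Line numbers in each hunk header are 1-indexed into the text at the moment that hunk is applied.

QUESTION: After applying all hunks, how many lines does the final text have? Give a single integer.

Answer: 11

Derivation:
Hunk 1: at line 3 remove [uii,zjws,apxej] add [moj,pozvk] -> 11 lines: ppmm vww uojyo moj pozvk fkryc sgig rvza xrh qoh qrqzk
Hunk 2: at line 8 remove [xrh,qoh] add [zymm,bxb] -> 11 lines: ppmm vww uojyo moj pozvk fkryc sgig rvza zymm bxb qrqzk
Hunk 3: at line 3 remove [moj,pozvk] add [icu,alyh] -> 11 lines: ppmm vww uojyo icu alyh fkryc sgig rvza zymm bxb qrqzk
Hunk 4: at line 4 remove [fkryc] add [ful,knjs] -> 12 lines: ppmm vww uojyo icu alyh ful knjs sgig rvza zymm bxb qrqzk
Hunk 5: at line 3 remove [alyh,ful] add [ibobs] -> 11 lines: ppmm vww uojyo icu ibobs knjs sgig rvza zymm bxb qrqzk
Final line count: 11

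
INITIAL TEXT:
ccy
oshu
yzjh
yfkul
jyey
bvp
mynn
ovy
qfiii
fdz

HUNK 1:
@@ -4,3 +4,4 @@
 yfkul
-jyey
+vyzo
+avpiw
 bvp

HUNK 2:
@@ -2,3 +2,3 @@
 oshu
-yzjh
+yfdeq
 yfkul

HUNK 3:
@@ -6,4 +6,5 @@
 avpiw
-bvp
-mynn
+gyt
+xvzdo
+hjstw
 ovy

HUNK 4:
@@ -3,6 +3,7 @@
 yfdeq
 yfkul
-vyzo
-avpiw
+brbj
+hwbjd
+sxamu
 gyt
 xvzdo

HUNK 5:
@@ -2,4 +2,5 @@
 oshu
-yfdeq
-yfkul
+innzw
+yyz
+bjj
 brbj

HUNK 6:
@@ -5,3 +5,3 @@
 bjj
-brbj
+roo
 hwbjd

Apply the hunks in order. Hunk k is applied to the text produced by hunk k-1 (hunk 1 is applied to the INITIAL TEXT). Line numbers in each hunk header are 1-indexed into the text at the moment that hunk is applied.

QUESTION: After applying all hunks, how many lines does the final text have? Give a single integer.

Answer: 14

Derivation:
Hunk 1: at line 4 remove [jyey] add [vyzo,avpiw] -> 11 lines: ccy oshu yzjh yfkul vyzo avpiw bvp mynn ovy qfiii fdz
Hunk 2: at line 2 remove [yzjh] add [yfdeq] -> 11 lines: ccy oshu yfdeq yfkul vyzo avpiw bvp mynn ovy qfiii fdz
Hunk 3: at line 6 remove [bvp,mynn] add [gyt,xvzdo,hjstw] -> 12 lines: ccy oshu yfdeq yfkul vyzo avpiw gyt xvzdo hjstw ovy qfiii fdz
Hunk 4: at line 3 remove [vyzo,avpiw] add [brbj,hwbjd,sxamu] -> 13 lines: ccy oshu yfdeq yfkul brbj hwbjd sxamu gyt xvzdo hjstw ovy qfiii fdz
Hunk 5: at line 2 remove [yfdeq,yfkul] add [innzw,yyz,bjj] -> 14 lines: ccy oshu innzw yyz bjj brbj hwbjd sxamu gyt xvzdo hjstw ovy qfiii fdz
Hunk 6: at line 5 remove [brbj] add [roo] -> 14 lines: ccy oshu innzw yyz bjj roo hwbjd sxamu gyt xvzdo hjstw ovy qfiii fdz
Final line count: 14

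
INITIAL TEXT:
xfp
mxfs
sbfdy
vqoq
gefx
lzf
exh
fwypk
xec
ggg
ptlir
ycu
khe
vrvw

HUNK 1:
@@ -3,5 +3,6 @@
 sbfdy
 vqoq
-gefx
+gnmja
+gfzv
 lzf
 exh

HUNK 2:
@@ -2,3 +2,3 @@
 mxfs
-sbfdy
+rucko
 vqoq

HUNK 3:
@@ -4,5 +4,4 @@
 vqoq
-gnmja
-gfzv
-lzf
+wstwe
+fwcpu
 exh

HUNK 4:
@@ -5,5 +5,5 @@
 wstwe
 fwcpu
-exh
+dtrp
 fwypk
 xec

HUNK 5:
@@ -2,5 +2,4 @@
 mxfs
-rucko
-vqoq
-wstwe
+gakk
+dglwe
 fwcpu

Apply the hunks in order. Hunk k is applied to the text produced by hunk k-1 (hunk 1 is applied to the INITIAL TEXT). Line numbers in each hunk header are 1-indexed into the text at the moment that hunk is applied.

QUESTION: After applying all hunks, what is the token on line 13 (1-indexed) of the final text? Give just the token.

Hunk 1: at line 3 remove [gefx] add [gnmja,gfzv] -> 15 lines: xfp mxfs sbfdy vqoq gnmja gfzv lzf exh fwypk xec ggg ptlir ycu khe vrvw
Hunk 2: at line 2 remove [sbfdy] add [rucko] -> 15 lines: xfp mxfs rucko vqoq gnmja gfzv lzf exh fwypk xec ggg ptlir ycu khe vrvw
Hunk 3: at line 4 remove [gnmja,gfzv,lzf] add [wstwe,fwcpu] -> 14 lines: xfp mxfs rucko vqoq wstwe fwcpu exh fwypk xec ggg ptlir ycu khe vrvw
Hunk 4: at line 5 remove [exh] add [dtrp] -> 14 lines: xfp mxfs rucko vqoq wstwe fwcpu dtrp fwypk xec ggg ptlir ycu khe vrvw
Hunk 5: at line 2 remove [rucko,vqoq,wstwe] add [gakk,dglwe] -> 13 lines: xfp mxfs gakk dglwe fwcpu dtrp fwypk xec ggg ptlir ycu khe vrvw
Final line 13: vrvw

Answer: vrvw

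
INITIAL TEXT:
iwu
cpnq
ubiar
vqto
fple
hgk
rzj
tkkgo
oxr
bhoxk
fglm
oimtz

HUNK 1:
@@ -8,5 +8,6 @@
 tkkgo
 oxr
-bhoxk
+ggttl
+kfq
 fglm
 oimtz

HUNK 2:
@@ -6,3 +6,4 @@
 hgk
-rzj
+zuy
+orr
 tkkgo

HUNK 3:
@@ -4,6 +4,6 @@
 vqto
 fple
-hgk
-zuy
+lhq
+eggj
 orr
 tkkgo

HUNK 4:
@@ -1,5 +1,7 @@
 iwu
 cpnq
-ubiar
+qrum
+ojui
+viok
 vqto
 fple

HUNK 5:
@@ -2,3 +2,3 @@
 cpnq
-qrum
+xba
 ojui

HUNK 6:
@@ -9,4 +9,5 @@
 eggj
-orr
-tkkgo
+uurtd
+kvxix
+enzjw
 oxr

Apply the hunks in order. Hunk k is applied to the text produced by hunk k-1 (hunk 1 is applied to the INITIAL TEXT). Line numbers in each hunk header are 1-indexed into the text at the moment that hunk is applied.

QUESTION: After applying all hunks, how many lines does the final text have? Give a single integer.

Hunk 1: at line 8 remove [bhoxk] add [ggttl,kfq] -> 13 lines: iwu cpnq ubiar vqto fple hgk rzj tkkgo oxr ggttl kfq fglm oimtz
Hunk 2: at line 6 remove [rzj] add [zuy,orr] -> 14 lines: iwu cpnq ubiar vqto fple hgk zuy orr tkkgo oxr ggttl kfq fglm oimtz
Hunk 3: at line 4 remove [hgk,zuy] add [lhq,eggj] -> 14 lines: iwu cpnq ubiar vqto fple lhq eggj orr tkkgo oxr ggttl kfq fglm oimtz
Hunk 4: at line 1 remove [ubiar] add [qrum,ojui,viok] -> 16 lines: iwu cpnq qrum ojui viok vqto fple lhq eggj orr tkkgo oxr ggttl kfq fglm oimtz
Hunk 5: at line 2 remove [qrum] add [xba] -> 16 lines: iwu cpnq xba ojui viok vqto fple lhq eggj orr tkkgo oxr ggttl kfq fglm oimtz
Hunk 6: at line 9 remove [orr,tkkgo] add [uurtd,kvxix,enzjw] -> 17 lines: iwu cpnq xba ojui viok vqto fple lhq eggj uurtd kvxix enzjw oxr ggttl kfq fglm oimtz
Final line count: 17

Answer: 17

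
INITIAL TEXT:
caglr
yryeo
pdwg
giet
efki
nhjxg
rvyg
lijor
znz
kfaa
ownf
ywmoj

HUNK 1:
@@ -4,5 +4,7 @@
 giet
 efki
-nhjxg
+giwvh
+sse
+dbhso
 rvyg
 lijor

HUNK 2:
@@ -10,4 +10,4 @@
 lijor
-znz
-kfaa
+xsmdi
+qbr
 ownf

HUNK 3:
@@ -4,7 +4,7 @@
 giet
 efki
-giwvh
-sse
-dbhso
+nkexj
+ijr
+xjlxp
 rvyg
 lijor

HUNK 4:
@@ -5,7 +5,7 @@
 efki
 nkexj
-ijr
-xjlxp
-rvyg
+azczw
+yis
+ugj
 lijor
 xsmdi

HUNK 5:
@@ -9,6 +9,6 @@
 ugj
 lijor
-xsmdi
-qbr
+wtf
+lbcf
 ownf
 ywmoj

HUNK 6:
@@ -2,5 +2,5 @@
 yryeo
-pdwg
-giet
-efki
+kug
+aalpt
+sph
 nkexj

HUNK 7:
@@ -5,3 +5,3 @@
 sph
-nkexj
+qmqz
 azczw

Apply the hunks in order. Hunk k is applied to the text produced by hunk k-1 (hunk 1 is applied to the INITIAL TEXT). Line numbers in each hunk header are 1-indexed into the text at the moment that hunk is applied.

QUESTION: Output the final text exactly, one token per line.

Answer: caglr
yryeo
kug
aalpt
sph
qmqz
azczw
yis
ugj
lijor
wtf
lbcf
ownf
ywmoj

Derivation:
Hunk 1: at line 4 remove [nhjxg] add [giwvh,sse,dbhso] -> 14 lines: caglr yryeo pdwg giet efki giwvh sse dbhso rvyg lijor znz kfaa ownf ywmoj
Hunk 2: at line 10 remove [znz,kfaa] add [xsmdi,qbr] -> 14 lines: caglr yryeo pdwg giet efki giwvh sse dbhso rvyg lijor xsmdi qbr ownf ywmoj
Hunk 3: at line 4 remove [giwvh,sse,dbhso] add [nkexj,ijr,xjlxp] -> 14 lines: caglr yryeo pdwg giet efki nkexj ijr xjlxp rvyg lijor xsmdi qbr ownf ywmoj
Hunk 4: at line 5 remove [ijr,xjlxp,rvyg] add [azczw,yis,ugj] -> 14 lines: caglr yryeo pdwg giet efki nkexj azczw yis ugj lijor xsmdi qbr ownf ywmoj
Hunk 5: at line 9 remove [xsmdi,qbr] add [wtf,lbcf] -> 14 lines: caglr yryeo pdwg giet efki nkexj azczw yis ugj lijor wtf lbcf ownf ywmoj
Hunk 6: at line 2 remove [pdwg,giet,efki] add [kug,aalpt,sph] -> 14 lines: caglr yryeo kug aalpt sph nkexj azczw yis ugj lijor wtf lbcf ownf ywmoj
Hunk 7: at line 5 remove [nkexj] add [qmqz] -> 14 lines: caglr yryeo kug aalpt sph qmqz azczw yis ugj lijor wtf lbcf ownf ywmoj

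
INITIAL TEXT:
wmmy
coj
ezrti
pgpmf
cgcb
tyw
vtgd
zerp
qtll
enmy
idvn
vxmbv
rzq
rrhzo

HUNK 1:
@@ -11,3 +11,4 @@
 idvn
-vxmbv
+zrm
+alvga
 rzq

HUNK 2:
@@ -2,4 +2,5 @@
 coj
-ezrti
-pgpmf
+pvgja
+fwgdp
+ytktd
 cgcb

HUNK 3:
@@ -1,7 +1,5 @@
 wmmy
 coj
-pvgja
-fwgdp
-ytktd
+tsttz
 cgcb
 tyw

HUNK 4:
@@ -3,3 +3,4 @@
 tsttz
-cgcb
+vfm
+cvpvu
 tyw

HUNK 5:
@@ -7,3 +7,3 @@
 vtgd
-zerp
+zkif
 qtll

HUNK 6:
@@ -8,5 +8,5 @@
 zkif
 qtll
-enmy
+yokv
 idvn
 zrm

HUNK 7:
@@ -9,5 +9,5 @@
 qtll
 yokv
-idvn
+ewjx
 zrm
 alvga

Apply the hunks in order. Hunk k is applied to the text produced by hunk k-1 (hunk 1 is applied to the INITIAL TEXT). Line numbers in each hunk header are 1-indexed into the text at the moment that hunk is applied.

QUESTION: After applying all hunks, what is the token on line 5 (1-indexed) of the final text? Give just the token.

Answer: cvpvu

Derivation:
Hunk 1: at line 11 remove [vxmbv] add [zrm,alvga] -> 15 lines: wmmy coj ezrti pgpmf cgcb tyw vtgd zerp qtll enmy idvn zrm alvga rzq rrhzo
Hunk 2: at line 2 remove [ezrti,pgpmf] add [pvgja,fwgdp,ytktd] -> 16 lines: wmmy coj pvgja fwgdp ytktd cgcb tyw vtgd zerp qtll enmy idvn zrm alvga rzq rrhzo
Hunk 3: at line 1 remove [pvgja,fwgdp,ytktd] add [tsttz] -> 14 lines: wmmy coj tsttz cgcb tyw vtgd zerp qtll enmy idvn zrm alvga rzq rrhzo
Hunk 4: at line 3 remove [cgcb] add [vfm,cvpvu] -> 15 lines: wmmy coj tsttz vfm cvpvu tyw vtgd zerp qtll enmy idvn zrm alvga rzq rrhzo
Hunk 5: at line 7 remove [zerp] add [zkif] -> 15 lines: wmmy coj tsttz vfm cvpvu tyw vtgd zkif qtll enmy idvn zrm alvga rzq rrhzo
Hunk 6: at line 8 remove [enmy] add [yokv] -> 15 lines: wmmy coj tsttz vfm cvpvu tyw vtgd zkif qtll yokv idvn zrm alvga rzq rrhzo
Hunk 7: at line 9 remove [idvn] add [ewjx] -> 15 lines: wmmy coj tsttz vfm cvpvu tyw vtgd zkif qtll yokv ewjx zrm alvga rzq rrhzo
Final line 5: cvpvu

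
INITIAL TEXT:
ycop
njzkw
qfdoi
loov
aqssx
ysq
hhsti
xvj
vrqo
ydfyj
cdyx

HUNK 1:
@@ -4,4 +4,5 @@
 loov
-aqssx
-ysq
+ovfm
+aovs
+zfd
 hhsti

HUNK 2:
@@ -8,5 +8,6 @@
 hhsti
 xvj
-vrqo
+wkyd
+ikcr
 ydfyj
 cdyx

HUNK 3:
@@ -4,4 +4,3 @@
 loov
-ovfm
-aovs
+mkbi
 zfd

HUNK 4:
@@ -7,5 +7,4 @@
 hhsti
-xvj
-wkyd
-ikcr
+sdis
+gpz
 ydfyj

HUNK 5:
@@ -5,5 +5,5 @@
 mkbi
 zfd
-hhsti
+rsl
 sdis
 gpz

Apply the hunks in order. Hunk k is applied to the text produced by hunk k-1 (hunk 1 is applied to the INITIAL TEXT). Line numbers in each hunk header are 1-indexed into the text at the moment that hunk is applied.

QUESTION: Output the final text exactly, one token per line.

Answer: ycop
njzkw
qfdoi
loov
mkbi
zfd
rsl
sdis
gpz
ydfyj
cdyx

Derivation:
Hunk 1: at line 4 remove [aqssx,ysq] add [ovfm,aovs,zfd] -> 12 lines: ycop njzkw qfdoi loov ovfm aovs zfd hhsti xvj vrqo ydfyj cdyx
Hunk 2: at line 8 remove [vrqo] add [wkyd,ikcr] -> 13 lines: ycop njzkw qfdoi loov ovfm aovs zfd hhsti xvj wkyd ikcr ydfyj cdyx
Hunk 3: at line 4 remove [ovfm,aovs] add [mkbi] -> 12 lines: ycop njzkw qfdoi loov mkbi zfd hhsti xvj wkyd ikcr ydfyj cdyx
Hunk 4: at line 7 remove [xvj,wkyd,ikcr] add [sdis,gpz] -> 11 lines: ycop njzkw qfdoi loov mkbi zfd hhsti sdis gpz ydfyj cdyx
Hunk 5: at line 5 remove [hhsti] add [rsl] -> 11 lines: ycop njzkw qfdoi loov mkbi zfd rsl sdis gpz ydfyj cdyx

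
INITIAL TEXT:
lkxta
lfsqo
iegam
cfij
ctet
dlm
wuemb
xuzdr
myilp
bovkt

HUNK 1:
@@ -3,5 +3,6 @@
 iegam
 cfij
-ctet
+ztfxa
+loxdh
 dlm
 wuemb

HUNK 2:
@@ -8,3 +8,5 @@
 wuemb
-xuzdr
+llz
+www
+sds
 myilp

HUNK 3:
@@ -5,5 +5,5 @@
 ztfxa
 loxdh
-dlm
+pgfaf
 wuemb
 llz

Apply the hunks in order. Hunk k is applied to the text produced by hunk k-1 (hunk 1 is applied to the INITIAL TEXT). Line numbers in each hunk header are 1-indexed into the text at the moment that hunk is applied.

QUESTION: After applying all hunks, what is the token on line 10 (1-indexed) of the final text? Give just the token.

Hunk 1: at line 3 remove [ctet] add [ztfxa,loxdh] -> 11 lines: lkxta lfsqo iegam cfij ztfxa loxdh dlm wuemb xuzdr myilp bovkt
Hunk 2: at line 8 remove [xuzdr] add [llz,www,sds] -> 13 lines: lkxta lfsqo iegam cfij ztfxa loxdh dlm wuemb llz www sds myilp bovkt
Hunk 3: at line 5 remove [dlm] add [pgfaf] -> 13 lines: lkxta lfsqo iegam cfij ztfxa loxdh pgfaf wuemb llz www sds myilp bovkt
Final line 10: www

Answer: www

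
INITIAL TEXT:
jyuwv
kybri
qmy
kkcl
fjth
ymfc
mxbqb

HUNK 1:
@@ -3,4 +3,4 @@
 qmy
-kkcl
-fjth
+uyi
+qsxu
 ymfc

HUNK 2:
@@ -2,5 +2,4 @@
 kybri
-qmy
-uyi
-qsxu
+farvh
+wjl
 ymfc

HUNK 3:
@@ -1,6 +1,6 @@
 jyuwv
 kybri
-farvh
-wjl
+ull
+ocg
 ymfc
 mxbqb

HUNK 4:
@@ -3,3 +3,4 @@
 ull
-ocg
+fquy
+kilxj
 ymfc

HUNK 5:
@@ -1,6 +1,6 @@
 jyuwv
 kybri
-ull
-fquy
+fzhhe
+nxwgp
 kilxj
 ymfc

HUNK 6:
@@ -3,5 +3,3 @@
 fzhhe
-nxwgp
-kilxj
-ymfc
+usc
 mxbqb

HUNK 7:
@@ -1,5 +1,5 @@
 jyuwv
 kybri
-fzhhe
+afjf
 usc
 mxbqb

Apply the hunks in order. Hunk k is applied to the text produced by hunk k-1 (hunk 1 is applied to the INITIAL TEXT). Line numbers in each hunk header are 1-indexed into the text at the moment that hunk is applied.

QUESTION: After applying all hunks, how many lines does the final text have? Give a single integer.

Hunk 1: at line 3 remove [kkcl,fjth] add [uyi,qsxu] -> 7 lines: jyuwv kybri qmy uyi qsxu ymfc mxbqb
Hunk 2: at line 2 remove [qmy,uyi,qsxu] add [farvh,wjl] -> 6 lines: jyuwv kybri farvh wjl ymfc mxbqb
Hunk 3: at line 1 remove [farvh,wjl] add [ull,ocg] -> 6 lines: jyuwv kybri ull ocg ymfc mxbqb
Hunk 4: at line 3 remove [ocg] add [fquy,kilxj] -> 7 lines: jyuwv kybri ull fquy kilxj ymfc mxbqb
Hunk 5: at line 1 remove [ull,fquy] add [fzhhe,nxwgp] -> 7 lines: jyuwv kybri fzhhe nxwgp kilxj ymfc mxbqb
Hunk 6: at line 3 remove [nxwgp,kilxj,ymfc] add [usc] -> 5 lines: jyuwv kybri fzhhe usc mxbqb
Hunk 7: at line 1 remove [fzhhe] add [afjf] -> 5 lines: jyuwv kybri afjf usc mxbqb
Final line count: 5

Answer: 5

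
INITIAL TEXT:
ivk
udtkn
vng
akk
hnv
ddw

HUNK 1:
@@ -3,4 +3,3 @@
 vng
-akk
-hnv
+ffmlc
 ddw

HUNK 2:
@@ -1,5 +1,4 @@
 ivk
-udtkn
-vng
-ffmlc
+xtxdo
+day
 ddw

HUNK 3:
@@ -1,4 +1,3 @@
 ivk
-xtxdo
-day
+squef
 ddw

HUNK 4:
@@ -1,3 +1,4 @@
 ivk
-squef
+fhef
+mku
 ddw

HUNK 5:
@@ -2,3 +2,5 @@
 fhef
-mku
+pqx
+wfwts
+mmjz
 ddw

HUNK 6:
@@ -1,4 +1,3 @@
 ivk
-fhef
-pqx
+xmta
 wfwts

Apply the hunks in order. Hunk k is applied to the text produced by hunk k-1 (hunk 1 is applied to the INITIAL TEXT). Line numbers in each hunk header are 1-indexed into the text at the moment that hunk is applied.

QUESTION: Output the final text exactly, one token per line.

Answer: ivk
xmta
wfwts
mmjz
ddw

Derivation:
Hunk 1: at line 3 remove [akk,hnv] add [ffmlc] -> 5 lines: ivk udtkn vng ffmlc ddw
Hunk 2: at line 1 remove [udtkn,vng,ffmlc] add [xtxdo,day] -> 4 lines: ivk xtxdo day ddw
Hunk 3: at line 1 remove [xtxdo,day] add [squef] -> 3 lines: ivk squef ddw
Hunk 4: at line 1 remove [squef] add [fhef,mku] -> 4 lines: ivk fhef mku ddw
Hunk 5: at line 2 remove [mku] add [pqx,wfwts,mmjz] -> 6 lines: ivk fhef pqx wfwts mmjz ddw
Hunk 6: at line 1 remove [fhef,pqx] add [xmta] -> 5 lines: ivk xmta wfwts mmjz ddw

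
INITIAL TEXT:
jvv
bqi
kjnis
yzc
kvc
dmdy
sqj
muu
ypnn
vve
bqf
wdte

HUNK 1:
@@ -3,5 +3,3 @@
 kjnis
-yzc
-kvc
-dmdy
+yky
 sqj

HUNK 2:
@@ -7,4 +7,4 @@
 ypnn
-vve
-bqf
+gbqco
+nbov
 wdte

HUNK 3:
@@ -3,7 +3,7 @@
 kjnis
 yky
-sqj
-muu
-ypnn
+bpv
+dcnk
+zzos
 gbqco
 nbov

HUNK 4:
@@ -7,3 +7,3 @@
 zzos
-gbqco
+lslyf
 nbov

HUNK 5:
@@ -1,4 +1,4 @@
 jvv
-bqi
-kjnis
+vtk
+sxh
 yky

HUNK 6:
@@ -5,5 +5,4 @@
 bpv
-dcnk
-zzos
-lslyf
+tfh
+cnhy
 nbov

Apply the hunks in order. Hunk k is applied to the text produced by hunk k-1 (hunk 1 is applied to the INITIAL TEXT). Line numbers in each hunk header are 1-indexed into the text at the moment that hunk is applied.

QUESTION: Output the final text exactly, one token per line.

Hunk 1: at line 3 remove [yzc,kvc,dmdy] add [yky] -> 10 lines: jvv bqi kjnis yky sqj muu ypnn vve bqf wdte
Hunk 2: at line 7 remove [vve,bqf] add [gbqco,nbov] -> 10 lines: jvv bqi kjnis yky sqj muu ypnn gbqco nbov wdte
Hunk 3: at line 3 remove [sqj,muu,ypnn] add [bpv,dcnk,zzos] -> 10 lines: jvv bqi kjnis yky bpv dcnk zzos gbqco nbov wdte
Hunk 4: at line 7 remove [gbqco] add [lslyf] -> 10 lines: jvv bqi kjnis yky bpv dcnk zzos lslyf nbov wdte
Hunk 5: at line 1 remove [bqi,kjnis] add [vtk,sxh] -> 10 lines: jvv vtk sxh yky bpv dcnk zzos lslyf nbov wdte
Hunk 6: at line 5 remove [dcnk,zzos,lslyf] add [tfh,cnhy] -> 9 lines: jvv vtk sxh yky bpv tfh cnhy nbov wdte

Answer: jvv
vtk
sxh
yky
bpv
tfh
cnhy
nbov
wdte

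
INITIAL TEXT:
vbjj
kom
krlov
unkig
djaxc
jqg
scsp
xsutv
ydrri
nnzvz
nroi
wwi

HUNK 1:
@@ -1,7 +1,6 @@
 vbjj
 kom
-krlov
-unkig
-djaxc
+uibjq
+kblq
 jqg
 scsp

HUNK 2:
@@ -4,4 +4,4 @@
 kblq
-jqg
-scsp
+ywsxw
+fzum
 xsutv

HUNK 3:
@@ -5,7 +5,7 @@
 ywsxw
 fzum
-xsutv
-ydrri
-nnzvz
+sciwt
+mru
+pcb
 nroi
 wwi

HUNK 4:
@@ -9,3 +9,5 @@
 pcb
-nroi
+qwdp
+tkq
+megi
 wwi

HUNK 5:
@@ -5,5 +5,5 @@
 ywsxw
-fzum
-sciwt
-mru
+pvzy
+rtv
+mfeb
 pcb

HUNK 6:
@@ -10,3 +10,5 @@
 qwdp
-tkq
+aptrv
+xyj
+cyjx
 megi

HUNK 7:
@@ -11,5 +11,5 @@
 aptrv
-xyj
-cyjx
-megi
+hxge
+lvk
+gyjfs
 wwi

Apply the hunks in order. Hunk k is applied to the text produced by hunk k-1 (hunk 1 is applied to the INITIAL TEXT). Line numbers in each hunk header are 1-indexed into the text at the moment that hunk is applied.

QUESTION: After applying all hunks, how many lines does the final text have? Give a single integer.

Hunk 1: at line 1 remove [krlov,unkig,djaxc] add [uibjq,kblq] -> 11 lines: vbjj kom uibjq kblq jqg scsp xsutv ydrri nnzvz nroi wwi
Hunk 2: at line 4 remove [jqg,scsp] add [ywsxw,fzum] -> 11 lines: vbjj kom uibjq kblq ywsxw fzum xsutv ydrri nnzvz nroi wwi
Hunk 3: at line 5 remove [xsutv,ydrri,nnzvz] add [sciwt,mru,pcb] -> 11 lines: vbjj kom uibjq kblq ywsxw fzum sciwt mru pcb nroi wwi
Hunk 4: at line 9 remove [nroi] add [qwdp,tkq,megi] -> 13 lines: vbjj kom uibjq kblq ywsxw fzum sciwt mru pcb qwdp tkq megi wwi
Hunk 5: at line 5 remove [fzum,sciwt,mru] add [pvzy,rtv,mfeb] -> 13 lines: vbjj kom uibjq kblq ywsxw pvzy rtv mfeb pcb qwdp tkq megi wwi
Hunk 6: at line 10 remove [tkq] add [aptrv,xyj,cyjx] -> 15 lines: vbjj kom uibjq kblq ywsxw pvzy rtv mfeb pcb qwdp aptrv xyj cyjx megi wwi
Hunk 7: at line 11 remove [xyj,cyjx,megi] add [hxge,lvk,gyjfs] -> 15 lines: vbjj kom uibjq kblq ywsxw pvzy rtv mfeb pcb qwdp aptrv hxge lvk gyjfs wwi
Final line count: 15

Answer: 15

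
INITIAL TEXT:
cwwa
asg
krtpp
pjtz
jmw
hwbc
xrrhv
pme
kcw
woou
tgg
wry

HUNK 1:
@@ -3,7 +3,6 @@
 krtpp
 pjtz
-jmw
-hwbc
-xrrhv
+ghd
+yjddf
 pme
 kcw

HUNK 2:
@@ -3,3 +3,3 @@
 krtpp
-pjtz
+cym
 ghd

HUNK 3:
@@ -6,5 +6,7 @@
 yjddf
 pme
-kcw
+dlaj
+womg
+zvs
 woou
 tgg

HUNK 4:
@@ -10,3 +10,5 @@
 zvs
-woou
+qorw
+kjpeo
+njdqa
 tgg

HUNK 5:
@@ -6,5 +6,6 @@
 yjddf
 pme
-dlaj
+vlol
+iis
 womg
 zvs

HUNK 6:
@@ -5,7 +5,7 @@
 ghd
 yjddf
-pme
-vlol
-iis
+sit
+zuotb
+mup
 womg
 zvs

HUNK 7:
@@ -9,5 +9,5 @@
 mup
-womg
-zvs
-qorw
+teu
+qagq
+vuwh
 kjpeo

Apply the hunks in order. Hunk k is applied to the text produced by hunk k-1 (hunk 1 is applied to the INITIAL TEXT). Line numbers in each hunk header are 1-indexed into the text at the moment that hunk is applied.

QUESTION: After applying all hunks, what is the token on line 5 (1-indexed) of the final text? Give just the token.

Hunk 1: at line 3 remove [jmw,hwbc,xrrhv] add [ghd,yjddf] -> 11 lines: cwwa asg krtpp pjtz ghd yjddf pme kcw woou tgg wry
Hunk 2: at line 3 remove [pjtz] add [cym] -> 11 lines: cwwa asg krtpp cym ghd yjddf pme kcw woou tgg wry
Hunk 3: at line 6 remove [kcw] add [dlaj,womg,zvs] -> 13 lines: cwwa asg krtpp cym ghd yjddf pme dlaj womg zvs woou tgg wry
Hunk 4: at line 10 remove [woou] add [qorw,kjpeo,njdqa] -> 15 lines: cwwa asg krtpp cym ghd yjddf pme dlaj womg zvs qorw kjpeo njdqa tgg wry
Hunk 5: at line 6 remove [dlaj] add [vlol,iis] -> 16 lines: cwwa asg krtpp cym ghd yjddf pme vlol iis womg zvs qorw kjpeo njdqa tgg wry
Hunk 6: at line 5 remove [pme,vlol,iis] add [sit,zuotb,mup] -> 16 lines: cwwa asg krtpp cym ghd yjddf sit zuotb mup womg zvs qorw kjpeo njdqa tgg wry
Hunk 7: at line 9 remove [womg,zvs,qorw] add [teu,qagq,vuwh] -> 16 lines: cwwa asg krtpp cym ghd yjddf sit zuotb mup teu qagq vuwh kjpeo njdqa tgg wry
Final line 5: ghd

Answer: ghd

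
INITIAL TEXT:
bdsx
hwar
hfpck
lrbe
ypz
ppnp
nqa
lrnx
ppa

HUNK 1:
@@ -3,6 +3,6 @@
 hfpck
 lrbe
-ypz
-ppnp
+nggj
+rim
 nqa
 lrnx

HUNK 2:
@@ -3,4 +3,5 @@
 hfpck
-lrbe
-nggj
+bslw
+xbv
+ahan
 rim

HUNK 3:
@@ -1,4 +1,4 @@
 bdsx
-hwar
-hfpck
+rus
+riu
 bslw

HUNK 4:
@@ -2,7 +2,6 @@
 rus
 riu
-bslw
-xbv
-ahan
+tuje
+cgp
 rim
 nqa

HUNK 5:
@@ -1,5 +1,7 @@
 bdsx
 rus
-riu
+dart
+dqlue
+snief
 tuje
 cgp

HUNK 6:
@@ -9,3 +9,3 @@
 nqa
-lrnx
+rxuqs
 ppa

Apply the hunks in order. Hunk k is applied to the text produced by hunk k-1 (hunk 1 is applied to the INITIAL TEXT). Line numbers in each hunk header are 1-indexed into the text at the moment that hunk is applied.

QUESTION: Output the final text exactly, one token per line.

Answer: bdsx
rus
dart
dqlue
snief
tuje
cgp
rim
nqa
rxuqs
ppa

Derivation:
Hunk 1: at line 3 remove [ypz,ppnp] add [nggj,rim] -> 9 lines: bdsx hwar hfpck lrbe nggj rim nqa lrnx ppa
Hunk 2: at line 3 remove [lrbe,nggj] add [bslw,xbv,ahan] -> 10 lines: bdsx hwar hfpck bslw xbv ahan rim nqa lrnx ppa
Hunk 3: at line 1 remove [hwar,hfpck] add [rus,riu] -> 10 lines: bdsx rus riu bslw xbv ahan rim nqa lrnx ppa
Hunk 4: at line 2 remove [bslw,xbv,ahan] add [tuje,cgp] -> 9 lines: bdsx rus riu tuje cgp rim nqa lrnx ppa
Hunk 5: at line 1 remove [riu] add [dart,dqlue,snief] -> 11 lines: bdsx rus dart dqlue snief tuje cgp rim nqa lrnx ppa
Hunk 6: at line 9 remove [lrnx] add [rxuqs] -> 11 lines: bdsx rus dart dqlue snief tuje cgp rim nqa rxuqs ppa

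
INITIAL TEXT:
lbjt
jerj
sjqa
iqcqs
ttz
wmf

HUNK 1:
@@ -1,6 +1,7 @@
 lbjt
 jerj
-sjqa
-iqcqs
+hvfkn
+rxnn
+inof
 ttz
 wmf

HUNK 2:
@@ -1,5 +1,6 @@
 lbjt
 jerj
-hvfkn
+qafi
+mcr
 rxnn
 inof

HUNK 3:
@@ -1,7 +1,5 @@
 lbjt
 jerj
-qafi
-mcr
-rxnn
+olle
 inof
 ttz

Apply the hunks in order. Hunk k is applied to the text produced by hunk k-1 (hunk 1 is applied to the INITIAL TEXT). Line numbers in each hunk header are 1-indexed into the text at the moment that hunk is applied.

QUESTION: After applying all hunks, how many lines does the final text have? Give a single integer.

Answer: 6

Derivation:
Hunk 1: at line 1 remove [sjqa,iqcqs] add [hvfkn,rxnn,inof] -> 7 lines: lbjt jerj hvfkn rxnn inof ttz wmf
Hunk 2: at line 1 remove [hvfkn] add [qafi,mcr] -> 8 lines: lbjt jerj qafi mcr rxnn inof ttz wmf
Hunk 3: at line 1 remove [qafi,mcr,rxnn] add [olle] -> 6 lines: lbjt jerj olle inof ttz wmf
Final line count: 6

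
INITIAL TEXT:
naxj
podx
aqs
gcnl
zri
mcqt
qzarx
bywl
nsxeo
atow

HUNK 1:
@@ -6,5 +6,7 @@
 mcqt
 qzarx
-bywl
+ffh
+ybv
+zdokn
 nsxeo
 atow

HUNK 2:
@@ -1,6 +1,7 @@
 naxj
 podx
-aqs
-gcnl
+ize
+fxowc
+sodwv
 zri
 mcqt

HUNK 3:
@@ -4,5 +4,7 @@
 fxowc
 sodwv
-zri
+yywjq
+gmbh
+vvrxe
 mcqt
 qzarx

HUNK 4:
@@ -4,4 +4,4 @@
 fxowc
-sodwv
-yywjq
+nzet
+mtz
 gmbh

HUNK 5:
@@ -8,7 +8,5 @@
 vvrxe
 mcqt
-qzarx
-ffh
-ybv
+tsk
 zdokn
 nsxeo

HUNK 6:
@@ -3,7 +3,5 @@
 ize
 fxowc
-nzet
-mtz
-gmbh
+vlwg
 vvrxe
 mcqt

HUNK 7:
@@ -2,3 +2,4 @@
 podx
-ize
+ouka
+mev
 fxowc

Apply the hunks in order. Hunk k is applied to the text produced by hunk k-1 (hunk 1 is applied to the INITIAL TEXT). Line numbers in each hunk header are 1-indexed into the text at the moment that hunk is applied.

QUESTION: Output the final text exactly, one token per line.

Answer: naxj
podx
ouka
mev
fxowc
vlwg
vvrxe
mcqt
tsk
zdokn
nsxeo
atow

Derivation:
Hunk 1: at line 6 remove [bywl] add [ffh,ybv,zdokn] -> 12 lines: naxj podx aqs gcnl zri mcqt qzarx ffh ybv zdokn nsxeo atow
Hunk 2: at line 1 remove [aqs,gcnl] add [ize,fxowc,sodwv] -> 13 lines: naxj podx ize fxowc sodwv zri mcqt qzarx ffh ybv zdokn nsxeo atow
Hunk 3: at line 4 remove [zri] add [yywjq,gmbh,vvrxe] -> 15 lines: naxj podx ize fxowc sodwv yywjq gmbh vvrxe mcqt qzarx ffh ybv zdokn nsxeo atow
Hunk 4: at line 4 remove [sodwv,yywjq] add [nzet,mtz] -> 15 lines: naxj podx ize fxowc nzet mtz gmbh vvrxe mcqt qzarx ffh ybv zdokn nsxeo atow
Hunk 5: at line 8 remove [qzarx,ffh,ybv] add [tsk] -> 13 lines: naxj podx ize fxowc nzet mtz gmbh vvrxe mcqt tsk zdokn nsxeo atow
Hunk 6: at line 3 remove [nzet,mtz,gmbh] add [vlwg] -> 11 lines: naxj podx ize fxowc vlwg vvrxe mcqt tsk zdokn nsxeo atow
Hunk 7: at line 2 remove [ize] add [ouka,mev] -> 12 lines: naxj podx ouka mev fxowc vlwg vvrxe mcqt tsk zdokn nsxeo atow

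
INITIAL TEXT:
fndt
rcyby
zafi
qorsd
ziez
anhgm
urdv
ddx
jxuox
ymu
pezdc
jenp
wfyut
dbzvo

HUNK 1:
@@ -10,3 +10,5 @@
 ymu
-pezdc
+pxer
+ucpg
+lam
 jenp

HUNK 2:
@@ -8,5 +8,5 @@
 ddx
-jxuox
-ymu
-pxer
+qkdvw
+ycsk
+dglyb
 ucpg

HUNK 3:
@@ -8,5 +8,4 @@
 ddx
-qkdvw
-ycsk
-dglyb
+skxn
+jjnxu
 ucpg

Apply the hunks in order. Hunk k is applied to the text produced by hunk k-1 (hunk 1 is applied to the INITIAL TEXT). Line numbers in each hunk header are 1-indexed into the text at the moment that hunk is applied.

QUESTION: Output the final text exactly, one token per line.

Hunk 1: at line 10 remove [pezdc] add [pxer,ucpg,lam] -> 16 lines: fndt rcyby zafi qorsd ziez anhgm urdv ddx jxuox ymu pxer ucpg lam jenp wfyut dbzvo
Hunk 2: at line 8 remove [jxuox,ymu,pxer] add [qkdvw,ycsk,dglyb] -> 16 lines: fndt rcyby zafi qorsd ziez anhgm urdv ddx qkdvw ycsk dglyb ucpg lam jenp wfyut dbzvo
Hunk 3: at line 8 remove [qkdvw,ycsk,dglyb] add [skxn,jjnxu] -> 15 lines: fndt rcyby zafi qorsd ziez anhgm urdv ddx skxn jjnxu ucpg lam jenp wfyut dbzvo

Answer: fndt
rcyby
zafi
qorsd
ziez
anhgm
urdv
ddx
skxn
jjnxu
ucpg
lam
jenp
wfyut
dbzvo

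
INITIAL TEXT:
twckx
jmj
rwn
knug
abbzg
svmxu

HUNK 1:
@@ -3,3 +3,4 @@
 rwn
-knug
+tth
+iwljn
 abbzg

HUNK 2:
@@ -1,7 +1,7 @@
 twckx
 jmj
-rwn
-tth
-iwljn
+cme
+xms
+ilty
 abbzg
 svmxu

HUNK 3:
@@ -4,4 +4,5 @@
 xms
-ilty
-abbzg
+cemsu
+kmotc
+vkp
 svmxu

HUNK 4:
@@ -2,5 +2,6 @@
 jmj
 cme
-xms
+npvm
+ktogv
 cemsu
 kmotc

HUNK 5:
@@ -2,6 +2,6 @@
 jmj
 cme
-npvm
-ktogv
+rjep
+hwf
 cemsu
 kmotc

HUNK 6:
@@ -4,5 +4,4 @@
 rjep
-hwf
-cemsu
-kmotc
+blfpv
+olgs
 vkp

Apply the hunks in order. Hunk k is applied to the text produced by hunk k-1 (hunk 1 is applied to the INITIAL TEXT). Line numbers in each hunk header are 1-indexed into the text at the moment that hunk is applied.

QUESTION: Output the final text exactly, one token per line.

Answer: twckx
jmj
cme
rjep
blfpv
olgs
vkp
svmxu

Derivation:
Hunk 1: at line 3 remove [knug] add [tth,iwljn] -> 7 lines: twckx jmj rwn tth iwljn abbzg svmxu
Hunk 2: at line 1 remove [rwn,tth,iwljn] add [cme,xms,ilty] -> 7 lines: twckx jmj cme xms ilty abbzg svmxu
Hunk 3: at line 4 remove [ilty,abbzg] add [cemsu,kmotc,vkp] -> 8 lines: twckx jmj cme xms cemsu kmotc vkp svmxu
Hunk 4: at line 2 remove [xms] add [npvm,ktogv] -> 9 lines: twckx jmj cme npvm ktogv cemsu kmotc vkp svmxu
Hunk 5: at line 2 remove [npvm,ktogv] add [rjep,hwf] -> 9 lines: twckx jmj cme rjep hwf cemsu kmotc vkp svmxu
Hunk 6: at line 4 remove [hwf,cemsu,kmotc] add [blfpv,olgs] -> 8 lines: twckx jmj cme rjep blfpv olgs vkp svmxu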